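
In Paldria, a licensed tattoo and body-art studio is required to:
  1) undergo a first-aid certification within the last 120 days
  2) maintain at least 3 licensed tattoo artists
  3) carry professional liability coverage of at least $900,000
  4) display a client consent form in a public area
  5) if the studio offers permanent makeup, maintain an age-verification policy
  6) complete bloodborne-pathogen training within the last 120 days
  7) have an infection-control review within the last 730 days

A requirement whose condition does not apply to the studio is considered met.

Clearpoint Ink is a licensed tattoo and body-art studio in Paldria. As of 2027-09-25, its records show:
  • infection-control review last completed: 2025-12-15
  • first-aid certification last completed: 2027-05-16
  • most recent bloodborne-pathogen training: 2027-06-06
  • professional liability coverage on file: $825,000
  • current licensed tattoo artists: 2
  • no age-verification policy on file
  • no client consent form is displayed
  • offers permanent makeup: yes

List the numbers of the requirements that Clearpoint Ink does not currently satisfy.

1. first-aid certification 132 days ago vs limit 120 → not met
2. licensed tattoo artists 2 < 3 → not met
3. professional liability coverage $825,000 < $900,000 → not met
4. client consent form absent → not met
5. condition 'offers permanent makeup' holds; age-verification policy absent → not met
6. bloodborne-pathogen training 111 days ago vs limit 120 → met
7. infection-control review 649 days ago vs limit 730 → met
Not met: 1, 2, 3, 4, 5

1, 2, 3, 4, 5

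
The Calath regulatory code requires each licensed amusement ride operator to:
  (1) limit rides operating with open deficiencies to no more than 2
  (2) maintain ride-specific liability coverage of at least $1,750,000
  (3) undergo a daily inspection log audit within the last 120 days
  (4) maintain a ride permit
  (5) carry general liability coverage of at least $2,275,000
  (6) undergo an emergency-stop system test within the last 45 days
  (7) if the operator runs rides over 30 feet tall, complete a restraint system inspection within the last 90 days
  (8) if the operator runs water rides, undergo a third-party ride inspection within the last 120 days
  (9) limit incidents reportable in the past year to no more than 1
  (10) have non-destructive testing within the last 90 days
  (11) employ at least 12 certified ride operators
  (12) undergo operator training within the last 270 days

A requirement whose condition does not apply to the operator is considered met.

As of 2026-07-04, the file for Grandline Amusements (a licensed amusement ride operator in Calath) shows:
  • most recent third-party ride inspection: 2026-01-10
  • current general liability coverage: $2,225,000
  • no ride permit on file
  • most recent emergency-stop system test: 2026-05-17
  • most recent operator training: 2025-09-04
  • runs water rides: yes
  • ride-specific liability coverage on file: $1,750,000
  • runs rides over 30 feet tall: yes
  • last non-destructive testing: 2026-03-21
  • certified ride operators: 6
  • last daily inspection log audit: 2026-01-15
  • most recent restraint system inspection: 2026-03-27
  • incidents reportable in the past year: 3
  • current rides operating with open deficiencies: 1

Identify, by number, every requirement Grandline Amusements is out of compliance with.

1. rides operating with open deficiencies 1 ≤ 2 → met
2. ride-specific liability coverage $1,750,000 ≥ $1,750,000 → met
3. daily inspection log audit 170 days ago vs limit 120 → not met
4. ride permit absent → not met
5. general liability coverage $2,225,000 < $2,275,000 → not met
6. emergency-stop system test 48 days ago vs limit 45 → not met
7. condition 'runs rides over 30 feet tall' holds; restraint system inspection 99 days ago vs limit 90 → not met
8. condition 'runs water rides' holds; third-party ride inspection 175 days ago vs limit 120 → not met
9. incidents reportable in the past year 3 > 1 → not met
10. non-destructive testing 105 days ago vs limit 90 → not met
11. certified ride operators 6 < 12 → not met
12. operator training 303 days ago vs limit 270 → not met
Not met: 3, 4, 5, 6, 7, 8, 9, 10, 11, 12

3, 4, 5, 6, 7, 8, 9, 10, 11, 12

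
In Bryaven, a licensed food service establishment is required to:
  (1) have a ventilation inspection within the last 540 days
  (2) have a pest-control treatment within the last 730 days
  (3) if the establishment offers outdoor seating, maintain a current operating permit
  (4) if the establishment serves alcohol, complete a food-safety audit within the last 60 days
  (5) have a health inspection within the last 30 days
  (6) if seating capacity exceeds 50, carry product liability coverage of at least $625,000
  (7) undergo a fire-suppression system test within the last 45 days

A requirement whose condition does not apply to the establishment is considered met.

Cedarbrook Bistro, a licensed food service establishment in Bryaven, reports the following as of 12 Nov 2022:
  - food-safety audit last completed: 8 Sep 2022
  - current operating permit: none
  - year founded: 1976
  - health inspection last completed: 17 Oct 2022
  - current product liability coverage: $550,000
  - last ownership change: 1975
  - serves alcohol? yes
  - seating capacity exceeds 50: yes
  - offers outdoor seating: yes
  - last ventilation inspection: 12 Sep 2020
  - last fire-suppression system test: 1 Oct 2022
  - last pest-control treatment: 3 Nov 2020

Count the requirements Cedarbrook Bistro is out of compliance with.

5

1. ventilation inspection 791 days ago vs limit 540 → not met
2. pest-control treatment 739 days ago vs limit 730 → not met
3. condition 'offers outdoor seating' holds; current operating permit absent → not met
4. condition 'serves alcohol' holds; food-safety audit 65 days ago vs limit 60 → not met
5. health inspection 26 days ago vs limit 30 → met
6. condition 'seating capacity exceeds 50' holds; product liability coverage $550,000 < $625,000 → not met
7. fire-suppression system test 42 days ago vs limit 45 → met
Not met: 5 of 7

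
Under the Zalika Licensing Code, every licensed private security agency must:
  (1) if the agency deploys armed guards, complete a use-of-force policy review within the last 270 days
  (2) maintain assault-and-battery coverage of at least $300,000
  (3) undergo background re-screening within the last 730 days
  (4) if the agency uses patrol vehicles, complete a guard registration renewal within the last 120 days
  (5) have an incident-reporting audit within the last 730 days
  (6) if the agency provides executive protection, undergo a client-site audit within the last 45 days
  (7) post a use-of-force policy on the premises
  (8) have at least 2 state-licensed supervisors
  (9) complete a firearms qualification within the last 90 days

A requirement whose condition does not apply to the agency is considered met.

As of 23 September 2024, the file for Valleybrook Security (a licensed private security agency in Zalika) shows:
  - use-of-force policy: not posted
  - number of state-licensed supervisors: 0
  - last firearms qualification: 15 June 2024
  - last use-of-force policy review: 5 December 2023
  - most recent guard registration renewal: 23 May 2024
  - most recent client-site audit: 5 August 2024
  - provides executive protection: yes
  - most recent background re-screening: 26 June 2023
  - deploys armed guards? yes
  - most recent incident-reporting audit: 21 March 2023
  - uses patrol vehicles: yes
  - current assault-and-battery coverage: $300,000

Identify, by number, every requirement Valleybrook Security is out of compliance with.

1. condition 'deploys armed guards' holds; use-of-force policy review 293 days ago vs limit 270 → not met
2. assault-and-battery coverage $300,000 ≥ $300,000 → met
3. background re-screening 455 days ago vs limit 730 → met
4. condition 'uses patrol vehicles' holds; guard registration renewal 123 days ago vs limit 120 → not met
5. incident-reporting audit 552 days ago vs limit 730 → met
6. condition 'provides executive protection' holds; client-site audit 49 days ago vs limit 45 → not met
7. use-of-force policy absent → not met
8. state-licensed supervisors 0 < 2 → not met
9. firearms qualification 100 days ago vs limit 90 → not met
Not met: 1, 4, 6, 7, 8, 9

1, 4, 6, 7, 8, 9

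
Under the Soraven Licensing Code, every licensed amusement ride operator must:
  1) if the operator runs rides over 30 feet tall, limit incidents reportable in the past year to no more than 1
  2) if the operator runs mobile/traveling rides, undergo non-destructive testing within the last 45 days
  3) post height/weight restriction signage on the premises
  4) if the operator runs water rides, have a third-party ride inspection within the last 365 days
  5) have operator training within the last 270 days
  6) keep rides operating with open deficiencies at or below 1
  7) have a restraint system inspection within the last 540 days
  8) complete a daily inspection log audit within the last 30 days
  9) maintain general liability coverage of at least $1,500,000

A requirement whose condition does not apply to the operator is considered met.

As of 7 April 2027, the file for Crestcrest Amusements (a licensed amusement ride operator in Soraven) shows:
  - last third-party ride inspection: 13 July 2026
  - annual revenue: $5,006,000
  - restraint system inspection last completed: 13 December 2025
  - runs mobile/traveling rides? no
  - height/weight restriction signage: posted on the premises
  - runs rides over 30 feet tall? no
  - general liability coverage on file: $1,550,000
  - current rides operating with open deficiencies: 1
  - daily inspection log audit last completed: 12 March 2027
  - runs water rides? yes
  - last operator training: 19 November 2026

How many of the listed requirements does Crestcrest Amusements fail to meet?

0

1. condition 'runs rides over 30 feet tall' does not hold → requirement n/a → met
2. condition 'runs mobile/traveling rides' does not hold → requirement n/a → met
3. height/weight restriction signage present → met
4. condition 'runs water rides' holds; third-party ride inspection 268 days ago vs limit 365 → met
5. operator training 139 days ago vs limit 270 → met
6. rides operating with open deficiencies 1 ≤ 1 → met
7. restraint system inspection 480 days ago vs limit 540 → met
8. daily inspection log audit 26 days ago vs limit 30 → met
9. general liability coverage $1,550,000 ≥ $1,500,000 → met
Not met: 0 of 9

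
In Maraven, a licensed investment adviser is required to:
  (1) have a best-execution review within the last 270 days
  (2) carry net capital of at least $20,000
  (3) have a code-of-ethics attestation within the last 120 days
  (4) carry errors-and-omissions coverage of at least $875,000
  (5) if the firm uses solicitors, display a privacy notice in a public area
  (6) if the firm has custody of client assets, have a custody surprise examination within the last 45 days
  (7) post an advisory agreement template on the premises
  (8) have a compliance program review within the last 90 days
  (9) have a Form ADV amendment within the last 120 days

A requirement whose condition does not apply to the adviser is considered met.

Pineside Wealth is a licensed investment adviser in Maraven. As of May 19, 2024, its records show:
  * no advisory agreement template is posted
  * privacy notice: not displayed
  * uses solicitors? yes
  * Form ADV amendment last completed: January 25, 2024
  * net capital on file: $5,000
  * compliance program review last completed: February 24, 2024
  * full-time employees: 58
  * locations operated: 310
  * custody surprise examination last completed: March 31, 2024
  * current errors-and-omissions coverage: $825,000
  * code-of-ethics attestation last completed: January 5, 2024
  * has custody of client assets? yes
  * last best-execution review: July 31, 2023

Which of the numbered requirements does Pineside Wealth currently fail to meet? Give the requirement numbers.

1. best-execution review 293 days ago vs limit 270 → not met
2. net capital $5,000 < $20,000 → not met
3. code-of-ethics attestation 135 days ago vs limit 120 → not met
4. errors-and-omissions coverage $825,000 < $875,000 → not met
5. condition 'uses solicitors' holds; privacy notice absent → not met
6. condition 'has custody of client assets' holds; custody surprise examination 49 days ago vs limit 45 → not met
7. advisory agreement template absent → not met
8. compliance program review 85 days ago vs limit 90 → met
9. Form ADV amendment 115 days ago vs limit 120 → met
Not met: 1, 2, 3, 4, 5, 6, 7

1, 2, 3, 4, 5, 6, 7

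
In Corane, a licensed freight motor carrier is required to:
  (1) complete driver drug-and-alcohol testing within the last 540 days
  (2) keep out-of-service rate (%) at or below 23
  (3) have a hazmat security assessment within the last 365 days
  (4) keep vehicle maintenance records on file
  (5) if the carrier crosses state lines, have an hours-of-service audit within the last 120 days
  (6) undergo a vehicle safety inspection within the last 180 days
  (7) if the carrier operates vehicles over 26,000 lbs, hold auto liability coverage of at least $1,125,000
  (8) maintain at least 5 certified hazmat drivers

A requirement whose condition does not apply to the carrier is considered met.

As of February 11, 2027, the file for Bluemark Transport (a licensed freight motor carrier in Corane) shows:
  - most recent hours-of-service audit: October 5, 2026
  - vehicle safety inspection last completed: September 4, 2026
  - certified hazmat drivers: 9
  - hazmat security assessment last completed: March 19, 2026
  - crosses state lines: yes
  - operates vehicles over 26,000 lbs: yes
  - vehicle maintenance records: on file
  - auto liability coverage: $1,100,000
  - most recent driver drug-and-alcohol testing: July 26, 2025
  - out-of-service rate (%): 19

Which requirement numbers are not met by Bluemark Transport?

1, 5, 7

1. driver drug-and-alcohol testing 565 days ago vs limit 540 → not met
2. out-of-service rate (%) 19 ≤ 23 → met
3. hazmat security assessment 329 days ago vs limit 365 → met
4. vehicle maintenance records present → met
5. condition 'crosses state lines' holds; hours-of-service audit 129 days ago vs limit 120 → not met
6. vehicle safety inspection 160 days ago vs limit 180 → met
7. condition 'operates vehicles over 26,000 lbs' holds; auto liability coverage $1,100,000 < $1,125,000 → not met
8. certified hazmat drivers 9 ≥ 5 → met
Not met: 1, 5, 7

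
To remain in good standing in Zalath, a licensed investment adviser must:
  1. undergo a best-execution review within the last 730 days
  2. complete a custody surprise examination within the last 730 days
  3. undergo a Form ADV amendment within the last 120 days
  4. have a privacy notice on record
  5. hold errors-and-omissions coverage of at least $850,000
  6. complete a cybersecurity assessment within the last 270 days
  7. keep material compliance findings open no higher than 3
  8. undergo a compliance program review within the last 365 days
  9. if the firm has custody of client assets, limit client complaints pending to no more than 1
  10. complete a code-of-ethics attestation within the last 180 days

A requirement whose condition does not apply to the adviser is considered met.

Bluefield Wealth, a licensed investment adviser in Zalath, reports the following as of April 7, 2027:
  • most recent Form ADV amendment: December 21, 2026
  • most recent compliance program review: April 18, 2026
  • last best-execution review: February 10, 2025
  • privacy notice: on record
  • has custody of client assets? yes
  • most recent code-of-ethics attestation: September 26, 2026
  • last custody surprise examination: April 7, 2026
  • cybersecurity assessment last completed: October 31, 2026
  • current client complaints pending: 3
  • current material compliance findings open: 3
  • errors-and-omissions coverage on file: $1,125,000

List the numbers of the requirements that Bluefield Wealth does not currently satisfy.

1. best-execution review 786 days ago vs limit 730 → not met
2. custody surprise examination 365 days ago vs limit 730 → met
3. Form ADV amendment 107 days ago vs limit 120 → met
4. privacy notice present → met
5. errors-and-omissions coverage $1,125,000 ≥ $850,000 → met
6. cybersecurity assessment 158 days ago vs limit 270 → met
7. material compliance findings open 3 ≤ 3 → met
8. compliance program review 354 days ago vs limit 365 → met
9. condition 'has custody of client assets' holds; client complaints pending 3 > 1 → not met
10. code-of-ethics attestation 193 days ago vs limit 180 → not met
Not met: 1, 9, 10

1, 9, 10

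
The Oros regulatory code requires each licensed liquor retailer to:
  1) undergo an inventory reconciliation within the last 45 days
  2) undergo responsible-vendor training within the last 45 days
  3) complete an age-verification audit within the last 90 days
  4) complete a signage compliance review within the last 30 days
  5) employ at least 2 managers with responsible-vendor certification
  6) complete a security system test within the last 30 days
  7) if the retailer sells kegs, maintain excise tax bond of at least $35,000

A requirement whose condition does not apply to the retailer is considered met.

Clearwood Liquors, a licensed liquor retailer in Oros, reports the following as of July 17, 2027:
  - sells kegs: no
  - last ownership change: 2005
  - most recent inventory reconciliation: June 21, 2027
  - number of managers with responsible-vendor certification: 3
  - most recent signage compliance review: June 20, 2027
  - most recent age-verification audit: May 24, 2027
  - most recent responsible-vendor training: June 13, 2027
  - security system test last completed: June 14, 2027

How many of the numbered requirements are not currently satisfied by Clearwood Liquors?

1. inventory reconciliation 26 days ago vs limit 45 → met
2. responsible-vendor training 34 days ago vs limit 45 → met
3. age-verification audit 54 days ago vs limit 90 → met
4. signage compliance review 27 days ago vs limit 30 → met
5. managers with responsible-vendor certification 3 ≥ 2 → met
6. security system test 33 days ago vs limit 30 → not met
7. condition 'sells kegs' does not hold → requirement n/a → met
Not met: 1 of 7

1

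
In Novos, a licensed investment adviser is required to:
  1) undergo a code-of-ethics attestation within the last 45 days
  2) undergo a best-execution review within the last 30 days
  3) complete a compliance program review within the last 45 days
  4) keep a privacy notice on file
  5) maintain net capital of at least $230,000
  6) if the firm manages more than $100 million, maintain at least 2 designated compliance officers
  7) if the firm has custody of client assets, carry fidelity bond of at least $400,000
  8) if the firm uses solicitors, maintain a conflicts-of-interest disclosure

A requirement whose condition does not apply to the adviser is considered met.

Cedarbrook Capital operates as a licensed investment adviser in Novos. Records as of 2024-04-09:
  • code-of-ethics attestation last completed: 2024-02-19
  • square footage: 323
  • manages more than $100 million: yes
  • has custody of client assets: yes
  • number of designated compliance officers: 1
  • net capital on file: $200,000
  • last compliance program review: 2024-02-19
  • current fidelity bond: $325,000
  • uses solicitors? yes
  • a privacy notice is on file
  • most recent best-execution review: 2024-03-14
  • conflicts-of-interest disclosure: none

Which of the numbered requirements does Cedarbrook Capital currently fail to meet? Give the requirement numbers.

1, 3, 5, 6, 7, 8

1. code-of-ethics attestation 50 days ago vs limit 45 → not met
2. best-execution review 26 days ago vs limit 30 → met
3. compliance program review 50 days ago vs limit 45 → not met
4. privacy notice present → met
5. net capital $200,000 < $230,000 → not met
6. condition 'manages more than $100 million' holds; designated compliance officers 1 < 2 → not met
7. condition 'has custody of client assets' holds; fidelity bond $325,000 < $400,000 → not met
8. condition 'uses solicitors' holds; conflicts-of-interest disclosure absent → not met
Not met: 1, 3, 5, 6, 7, 8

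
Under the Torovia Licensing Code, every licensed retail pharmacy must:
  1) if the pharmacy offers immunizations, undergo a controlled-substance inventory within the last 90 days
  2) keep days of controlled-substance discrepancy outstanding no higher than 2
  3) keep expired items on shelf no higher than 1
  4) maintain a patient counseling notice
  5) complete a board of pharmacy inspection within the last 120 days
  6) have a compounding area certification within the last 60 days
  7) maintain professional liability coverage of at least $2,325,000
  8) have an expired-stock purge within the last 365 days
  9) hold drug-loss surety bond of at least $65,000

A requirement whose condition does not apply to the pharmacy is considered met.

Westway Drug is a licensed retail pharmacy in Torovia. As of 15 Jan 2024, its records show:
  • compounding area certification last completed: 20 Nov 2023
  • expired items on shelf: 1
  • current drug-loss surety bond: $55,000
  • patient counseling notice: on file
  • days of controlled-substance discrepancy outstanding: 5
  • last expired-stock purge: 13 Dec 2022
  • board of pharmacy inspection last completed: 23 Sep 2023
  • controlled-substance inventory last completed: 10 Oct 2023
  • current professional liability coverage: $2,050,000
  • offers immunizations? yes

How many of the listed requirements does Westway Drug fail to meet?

5

1. condition 'offers immunizations' holds; controlled-substance inventory 97 days ago vs limit 90 → not met
2. days of controlled-substance discrepancy outstanding 5 > 2 → not met
3. expired items on shelf 1 ≤ 1 → met
4. patient counseling notice present → met
5. board of pharmacy inspection 114 days ago vs limit 120 → met
6. compounding area certification 56 days ago vs limit 60 → met
7. professional liability coverage $2,050,000 < $2,325,000 → not met
8. expired-stock purge 398 days ago vs limit 365 → not met
9. drug-loss surety bond $55,000 < $65,000 → not met
Not met: 5 of 9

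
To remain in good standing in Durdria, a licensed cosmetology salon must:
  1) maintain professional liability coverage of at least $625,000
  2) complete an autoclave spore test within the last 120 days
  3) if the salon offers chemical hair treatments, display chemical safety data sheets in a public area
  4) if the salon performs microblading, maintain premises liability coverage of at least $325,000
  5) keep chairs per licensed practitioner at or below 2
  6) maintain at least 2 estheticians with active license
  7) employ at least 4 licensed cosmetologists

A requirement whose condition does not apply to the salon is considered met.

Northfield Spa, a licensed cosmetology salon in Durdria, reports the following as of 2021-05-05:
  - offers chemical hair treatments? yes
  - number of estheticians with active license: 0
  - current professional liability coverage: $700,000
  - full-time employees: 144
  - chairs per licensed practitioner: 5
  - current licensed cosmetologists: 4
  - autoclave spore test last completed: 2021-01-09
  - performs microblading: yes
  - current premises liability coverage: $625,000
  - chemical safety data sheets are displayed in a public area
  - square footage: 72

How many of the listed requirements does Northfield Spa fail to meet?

2

1. professional liability coverage $700,000 ≥ $625,000 → met
2. autoclave spore test 116 days ago vs limit 120 → met
3. condition 'offers chemical hair treatments' holds; chemical safety data sheets present → met
4. condition 'performs microblading' holds; premises liability coverage $625,000 ≥ $325,000 → met
5. chairs per licensed practitioner 5 > 2 → not met
6. estheticians with active license 0 < 2 → not met
7. licensed cosmetologists 4 ≥ 4 → met
Not met: 2 of 7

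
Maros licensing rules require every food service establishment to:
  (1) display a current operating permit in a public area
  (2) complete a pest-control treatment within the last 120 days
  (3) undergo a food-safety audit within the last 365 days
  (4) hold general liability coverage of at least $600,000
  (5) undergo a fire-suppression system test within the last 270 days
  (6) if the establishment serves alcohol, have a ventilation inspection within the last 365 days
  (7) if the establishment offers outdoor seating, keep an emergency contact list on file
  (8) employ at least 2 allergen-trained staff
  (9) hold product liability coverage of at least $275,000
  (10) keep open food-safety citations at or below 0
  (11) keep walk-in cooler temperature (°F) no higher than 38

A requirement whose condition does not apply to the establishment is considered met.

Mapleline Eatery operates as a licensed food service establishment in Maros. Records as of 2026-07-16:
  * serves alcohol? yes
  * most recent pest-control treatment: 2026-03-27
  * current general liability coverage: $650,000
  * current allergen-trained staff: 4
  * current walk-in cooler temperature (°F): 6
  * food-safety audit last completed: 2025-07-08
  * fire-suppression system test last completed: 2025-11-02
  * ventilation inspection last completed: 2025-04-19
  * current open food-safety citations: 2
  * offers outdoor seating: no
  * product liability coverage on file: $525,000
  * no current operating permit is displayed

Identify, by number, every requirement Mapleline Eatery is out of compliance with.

1. current operating permit absent → not met
2. pest-control treatment 111 days ago vs limit 120 → met
3. food-safety audit 373 days ago vs limit 365 → not met
4. general liability coverage $650,000 ≥ $600,000 → met
5. fire-suppression system test 256 days ago vs limit 270 → met
6. condition 'serves alcohol' holds; ventilation inspection 453 days ago vs limit 365 → not met
7. condition 'offers outdoor seating' does not hold → requirement n/a → met
8. allergen-trained staff 4 ≥ 2 → met
9. product liability coverage $525,000 ≥ $275,000 → met
10. open food-safety citations 2 > 0 → not met
11. walk-in cooler temperature (°F) 6 ≤ 38 → met
Not met: 1, 3, 6, 10

1, 3, 6, 10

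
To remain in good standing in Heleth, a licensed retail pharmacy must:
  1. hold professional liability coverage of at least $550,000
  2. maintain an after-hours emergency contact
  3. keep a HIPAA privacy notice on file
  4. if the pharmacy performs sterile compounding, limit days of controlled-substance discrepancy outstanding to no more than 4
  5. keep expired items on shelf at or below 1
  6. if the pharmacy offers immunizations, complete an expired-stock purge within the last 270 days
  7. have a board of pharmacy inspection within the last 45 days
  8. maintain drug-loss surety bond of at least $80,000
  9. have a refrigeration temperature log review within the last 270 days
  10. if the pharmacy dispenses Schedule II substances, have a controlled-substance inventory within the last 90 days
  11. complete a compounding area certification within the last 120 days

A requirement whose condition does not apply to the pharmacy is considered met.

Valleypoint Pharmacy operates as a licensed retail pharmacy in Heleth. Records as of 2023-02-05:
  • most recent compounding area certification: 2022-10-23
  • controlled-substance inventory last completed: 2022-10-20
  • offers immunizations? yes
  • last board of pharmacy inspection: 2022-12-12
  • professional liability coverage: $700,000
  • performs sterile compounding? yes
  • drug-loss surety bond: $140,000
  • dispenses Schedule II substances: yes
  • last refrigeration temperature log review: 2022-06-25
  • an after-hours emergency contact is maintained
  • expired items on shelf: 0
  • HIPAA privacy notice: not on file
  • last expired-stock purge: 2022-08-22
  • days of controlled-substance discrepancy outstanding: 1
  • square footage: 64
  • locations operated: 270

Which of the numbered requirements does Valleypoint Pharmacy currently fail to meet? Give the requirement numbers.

3, 7, 10

1. professional liability coverage $700,000 ≥ $550,000 → met
2. after-hours emergency contact present → met
3. HIPAA privacy notice absent → not met
4. condition 'performs sterile compounding' holds; days of controlled-substance discrepancy outstanding 1 ≤ 4 → met
5. expired items on shelf 0 ≤ 1 → met
6. condition 'offers immunizations' holds; expired-stock purge 167 days ago vs limit 270 → met
7. board of pharmacy inspection 55 days ago vs limit 45 → not met
8. drug-loss surety bond $140,000 ≥ $80,000 → met
9. refrigeration temperature log review 225 days ago vs limit 270 → met
10. condition 'dispenses Schedule II substances' holds; controlled-substance inventory 108 days ago vs limit 90 → not met
11. compounding area certification 105 days ago vs limit 120 → met
Not met: 3, 7, 10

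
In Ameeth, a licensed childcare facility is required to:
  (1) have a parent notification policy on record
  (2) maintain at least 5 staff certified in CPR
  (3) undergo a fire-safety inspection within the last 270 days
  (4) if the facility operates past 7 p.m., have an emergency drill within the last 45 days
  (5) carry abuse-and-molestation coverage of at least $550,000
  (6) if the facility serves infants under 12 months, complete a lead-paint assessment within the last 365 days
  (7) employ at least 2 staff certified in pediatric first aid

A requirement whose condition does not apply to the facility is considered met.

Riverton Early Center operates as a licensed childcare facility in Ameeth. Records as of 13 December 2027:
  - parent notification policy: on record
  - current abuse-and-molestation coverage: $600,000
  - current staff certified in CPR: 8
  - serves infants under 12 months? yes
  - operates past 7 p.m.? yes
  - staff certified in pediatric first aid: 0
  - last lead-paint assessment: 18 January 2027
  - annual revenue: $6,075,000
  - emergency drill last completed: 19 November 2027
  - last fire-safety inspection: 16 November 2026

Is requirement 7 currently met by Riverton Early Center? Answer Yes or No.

7. staff certified in pediatric first aid 0 < 2 → not met

No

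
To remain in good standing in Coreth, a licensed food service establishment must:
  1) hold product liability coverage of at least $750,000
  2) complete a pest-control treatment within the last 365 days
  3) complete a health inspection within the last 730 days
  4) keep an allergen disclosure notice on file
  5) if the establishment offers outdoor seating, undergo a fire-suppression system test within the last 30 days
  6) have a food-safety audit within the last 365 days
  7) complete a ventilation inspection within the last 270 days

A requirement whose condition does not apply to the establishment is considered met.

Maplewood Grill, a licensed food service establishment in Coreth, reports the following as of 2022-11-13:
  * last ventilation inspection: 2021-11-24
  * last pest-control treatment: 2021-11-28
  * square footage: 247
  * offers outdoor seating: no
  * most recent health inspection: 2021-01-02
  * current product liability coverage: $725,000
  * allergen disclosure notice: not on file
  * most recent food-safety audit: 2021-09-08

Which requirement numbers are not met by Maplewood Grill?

1, 4, 6, 7

1. product liability coverage $725,000 < $750,000 → not met
2. pest-control treatment 350 days ago vs limit 365 → met
3. health inspection 680 days ago vs limit 730 → met
4. allergen disclosure notice absent → not met
5. condition 'offers outdoor seating' does not hold → requirement n/a → met
6. food-safety audit 431 days ago vs limit 365 → not met
7. ventilation inspection 354 days ago vs limit 270 → not met
Not met: 1, 4, 6, 7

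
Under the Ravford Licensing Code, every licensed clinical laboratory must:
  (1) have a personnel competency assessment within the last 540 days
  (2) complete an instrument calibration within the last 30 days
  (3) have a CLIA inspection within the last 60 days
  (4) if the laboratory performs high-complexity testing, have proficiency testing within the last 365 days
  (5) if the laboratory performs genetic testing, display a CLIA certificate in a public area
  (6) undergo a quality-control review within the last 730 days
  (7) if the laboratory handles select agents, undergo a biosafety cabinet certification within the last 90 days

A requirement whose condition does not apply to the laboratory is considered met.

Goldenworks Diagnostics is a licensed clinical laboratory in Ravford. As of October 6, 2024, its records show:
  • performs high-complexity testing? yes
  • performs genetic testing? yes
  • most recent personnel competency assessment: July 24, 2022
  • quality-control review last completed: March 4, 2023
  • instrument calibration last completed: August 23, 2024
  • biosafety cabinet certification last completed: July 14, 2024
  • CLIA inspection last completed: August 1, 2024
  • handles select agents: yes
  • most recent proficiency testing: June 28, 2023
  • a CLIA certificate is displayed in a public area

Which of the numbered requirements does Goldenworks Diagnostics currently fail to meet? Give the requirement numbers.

1. personnel competency assessment 805 days ago vs limit 540 → not met
2. instrument calibration 44 days ago vs limit 30 → not met
3. CLIA inspection 66 days ago vs limit 60 → not met
4. condition 'performs high-complexity testing' holds; proficiency testing 466 days ago vs limit 365 → not met
5. condition 'performs genetic testing' holds; CLIA certificate present → met
6. quality-control review 582 days ago vs limit 730 → met
7. condition 'handles select agents' holds; biosafety cabinet certification 84 days ago vs limit 90 → met
Not met: 1, 2, 3, 4

1, 2, 3, 4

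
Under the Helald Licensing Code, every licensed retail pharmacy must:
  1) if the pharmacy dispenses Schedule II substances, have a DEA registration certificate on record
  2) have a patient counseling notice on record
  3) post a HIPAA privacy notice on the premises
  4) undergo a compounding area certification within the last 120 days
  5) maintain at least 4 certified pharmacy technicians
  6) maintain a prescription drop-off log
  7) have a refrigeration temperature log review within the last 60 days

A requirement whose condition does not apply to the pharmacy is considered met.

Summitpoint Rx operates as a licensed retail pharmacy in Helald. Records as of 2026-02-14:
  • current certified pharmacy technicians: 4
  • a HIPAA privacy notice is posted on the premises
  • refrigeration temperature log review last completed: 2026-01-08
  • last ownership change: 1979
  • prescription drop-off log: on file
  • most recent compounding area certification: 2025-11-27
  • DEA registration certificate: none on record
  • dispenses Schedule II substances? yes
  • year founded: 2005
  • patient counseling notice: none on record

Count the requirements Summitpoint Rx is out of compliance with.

1. condition 'dispenses Schedule II substances' holds; DEA registration certificate absent → not met
2. patient counseling notice absent → not met
3. HIPAA privacy notice present → met
4. compounding area certification 79 days ago vs limit 120 → met
5. certified pharmacy technicians 4 ≥ 4 → met
6. prescription drop-off log present → met
7. refrigeration temperature log review 37 days ago vs limit 60 → met
Not met: 2 of 7

2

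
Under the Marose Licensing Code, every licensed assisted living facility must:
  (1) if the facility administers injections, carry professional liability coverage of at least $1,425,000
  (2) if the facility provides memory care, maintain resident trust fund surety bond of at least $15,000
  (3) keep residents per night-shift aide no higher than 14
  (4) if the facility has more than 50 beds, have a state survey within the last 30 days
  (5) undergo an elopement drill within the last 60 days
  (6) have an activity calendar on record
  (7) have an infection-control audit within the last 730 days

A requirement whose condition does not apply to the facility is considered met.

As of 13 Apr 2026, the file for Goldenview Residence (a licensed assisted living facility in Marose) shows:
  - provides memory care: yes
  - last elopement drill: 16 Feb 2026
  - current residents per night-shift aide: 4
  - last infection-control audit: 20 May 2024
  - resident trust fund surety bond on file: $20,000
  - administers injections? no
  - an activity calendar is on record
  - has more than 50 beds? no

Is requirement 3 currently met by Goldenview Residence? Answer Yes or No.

Yes

3. residents per night-shift aide 4 ≤ 14 → met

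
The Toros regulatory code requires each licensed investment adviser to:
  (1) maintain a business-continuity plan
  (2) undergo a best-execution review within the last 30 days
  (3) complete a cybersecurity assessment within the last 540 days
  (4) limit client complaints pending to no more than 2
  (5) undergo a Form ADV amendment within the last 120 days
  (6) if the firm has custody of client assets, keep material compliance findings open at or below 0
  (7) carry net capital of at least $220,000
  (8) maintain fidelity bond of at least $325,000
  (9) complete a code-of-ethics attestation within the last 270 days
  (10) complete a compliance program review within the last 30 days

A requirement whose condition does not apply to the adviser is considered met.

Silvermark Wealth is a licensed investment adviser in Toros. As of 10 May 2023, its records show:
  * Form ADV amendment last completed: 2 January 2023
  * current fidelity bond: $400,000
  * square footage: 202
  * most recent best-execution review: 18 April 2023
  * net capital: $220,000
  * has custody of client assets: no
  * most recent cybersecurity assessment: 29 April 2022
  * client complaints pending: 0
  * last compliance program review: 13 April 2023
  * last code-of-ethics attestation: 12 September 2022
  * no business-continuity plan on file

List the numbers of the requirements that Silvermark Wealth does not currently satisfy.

1, 5

1. business-continuity plan absent → not met
2. best-execution review 22 days ago vs limit 30 → met
3. cybersecurity assessment 376 days ago vs limit 540 → met
4. client complaints pending 0 ≤ 2 → met
5. Form ADV amendment 128 days ago vs limit 120 → not met
6. condition 'has custody of client assets' does not hold → requirement n/a → met
7. net capital $220,000 ≥ $220,000 → met
8. fidelity bond $400,000 ≥ $325,000 → met
9. code-of-ethics attestation 240 days ago vs limit 270 → met
10. compliance program review 27 days ago vs limit 30 → met
Not met: 1, 5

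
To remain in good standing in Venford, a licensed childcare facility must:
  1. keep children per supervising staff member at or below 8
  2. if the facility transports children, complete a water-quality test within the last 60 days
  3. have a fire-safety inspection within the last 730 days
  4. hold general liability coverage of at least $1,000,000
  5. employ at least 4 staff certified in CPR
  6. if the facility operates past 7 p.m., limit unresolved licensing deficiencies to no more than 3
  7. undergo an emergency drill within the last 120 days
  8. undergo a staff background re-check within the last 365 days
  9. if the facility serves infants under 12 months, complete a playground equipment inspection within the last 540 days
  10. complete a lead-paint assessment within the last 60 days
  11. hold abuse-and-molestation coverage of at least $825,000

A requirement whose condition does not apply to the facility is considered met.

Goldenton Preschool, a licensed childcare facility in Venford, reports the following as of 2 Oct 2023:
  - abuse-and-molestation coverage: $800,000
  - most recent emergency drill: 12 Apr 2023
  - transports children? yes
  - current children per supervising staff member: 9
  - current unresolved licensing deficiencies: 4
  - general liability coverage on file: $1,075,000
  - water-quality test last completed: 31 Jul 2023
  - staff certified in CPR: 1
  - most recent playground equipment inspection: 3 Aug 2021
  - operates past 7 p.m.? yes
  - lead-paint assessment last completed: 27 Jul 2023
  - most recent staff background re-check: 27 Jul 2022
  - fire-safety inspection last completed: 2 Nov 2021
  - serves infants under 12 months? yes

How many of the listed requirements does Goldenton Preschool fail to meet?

1. children per supervising staff member 9 > 8 → not met
2. condition 'transports children' holds; water-quality test 63 days ago vs limit 60 → not met
3. fire-safety inspection 699 days ago vs limit 730 → met
4. general liability coverage $1,075,000 ≥ $1,000,000 → met
5. staff certified in CPR 1 < 4 → not met
6. condition 'operates past 7 p.m.' holds; unresolved licensing deficiencies 4 > 3 → not met
7. emergency drill 173 days ago vs limit 120 → not met
8. staff background re-check 432 days ago vs limit 365 → not met
9. condition 'serves infants under 12 months' holds; playground equipment inspection 790 days ago vs limit 540 → not met
10. lead-paint assessment 67 days ago vs limit 60 → not met
11. abuse-and-molestation coverage $800,000 < $825,000 → not met
Not met: 9 of 11

9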